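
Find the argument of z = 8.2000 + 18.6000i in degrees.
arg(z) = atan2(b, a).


Re = 8.2, Im = 18.6
arg = atan2(18.6, 8.2) = 66.2092 degrees

arg(z) = 66.2092 degrees


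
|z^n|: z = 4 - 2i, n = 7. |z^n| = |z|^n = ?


|z| = sqrt(16+4) = sqrt(20) = 4.4721
|z^7| = |z|^7 = (sqrt(20))^7 = 20^3 * sqrt(20) = 8000*sqrt(20)

|z^7| = 8000*sqrt(20) ≈ 35777.0876


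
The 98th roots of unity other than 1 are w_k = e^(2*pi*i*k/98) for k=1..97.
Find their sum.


With w = e^(2*pi*i/98), all 98 of the 98th roots of unity w^0 = 1, w, ..., w^(97) sum to 0: 1 + w + ... + w^(97) = (1 - w^98)/(1 - w) = 0 since w^98 = 1, w ≠ 1.
Removing the root 1: w + w^2 + ... + w^(97) = 0 - 1 = -1

Sum = -1


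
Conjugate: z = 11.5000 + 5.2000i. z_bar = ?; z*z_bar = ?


z_bar = 11.5000 - 5.2000i
z*z_bar = 11.5^2 + 5.2^2 = 132.25 + 27.04 = 159.29

z_bar = 11.5000 - 5.2000i, z*z_bar = 159.29


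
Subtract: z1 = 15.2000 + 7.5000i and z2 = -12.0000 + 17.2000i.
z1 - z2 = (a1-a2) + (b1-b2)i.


Real: 15.2 + 12 = 27.2
Imag: 7.5 - 17.2 = -9.7

27.2000 - 9.7000i


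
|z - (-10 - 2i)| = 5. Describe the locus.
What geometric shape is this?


|z - z0| = r is a circle with center z0 and radius r.
Center = (-10, -2), radius = 5

Circle with center (-10, -2) and radius 5


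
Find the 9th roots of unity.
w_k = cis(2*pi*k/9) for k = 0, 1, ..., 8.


The 9th roots of unity are cis(360k/9°) for k=0..8
Angle step = 360/9 = 40°
Primitive root: cis(40°)
Primitive root = 0.7660 + 0.6428i

9 roots at angles: 0°, 40°, 80°, 120°, 160°, 200°, 240°, 280°, 320°


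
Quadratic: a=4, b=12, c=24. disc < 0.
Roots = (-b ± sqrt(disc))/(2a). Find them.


disc = 12^2 - 4*4*24 = 144 - 384 = -240
sqrt(|disc|) = sqrt(240) = 15.4919
Real part = -12/(2*4) = -1.5000
Imag part = 15.4919/(2*4) = 1.9365

-1.5000 ± 1.9365i


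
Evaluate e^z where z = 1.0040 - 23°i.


e^1.0040 = 2.7292
cos(-23°) = 0.9205
sin(-23°) = -0.39073
Real = 2.7292*0.9205 = 2.5122
Imag = 2.7292*(-0.39073) = -1.0664

2.5122 - 1.0664i


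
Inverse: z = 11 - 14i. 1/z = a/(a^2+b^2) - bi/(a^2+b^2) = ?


|z|^2 = 121+196 = 317
1/z = (11 + 14i)/317

1/z = 0.0347 + 0.0442i


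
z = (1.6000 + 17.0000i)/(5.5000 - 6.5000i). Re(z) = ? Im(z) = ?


Multiply by conjugate: (1.6000 + 17.0000i)(5.5000 + 6.5000i) / (5.5^2 + (-6.5)^2)
Numerator real = 1.6*5.5 + 17*(-6.5) = -101.7
Numerator imag = 17*5.5 - 1.6*(-6.5) = 103.9
Denominator = 72.5
Re(z) = -101.7/72.5 = -1.4028
Im(z) = 103.9/72.5 = 1.4331

Re(z) = -1.4028, Im(z) = 1.4331


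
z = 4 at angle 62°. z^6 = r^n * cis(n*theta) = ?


r^6 = 4^6 = 4096
n*theta = 6*62° = 372° = 12° (mod 360)
a = 4096*cos(12°) = 4006.4926
b = 4096*sin(12°) = 851.6063

4096 cis(12°) = 4006.4926 + 851.6063i


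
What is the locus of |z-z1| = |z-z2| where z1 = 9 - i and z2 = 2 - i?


Equal distances means the locus is the perpendicular bisector of z1 and z2.
Midpoint = ((9+2)/2, (-1+(-1))/2) = (5.5000, -1.0000)

Perpendicular bisector through (5.5000, -1.0000)


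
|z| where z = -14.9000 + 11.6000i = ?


|z| = sqrt((-14.9)^2 + 11.6^2) = sqrt(222.01 + 134.56) = sqrt(356.57) = 18.8831

|z| = 18.8831


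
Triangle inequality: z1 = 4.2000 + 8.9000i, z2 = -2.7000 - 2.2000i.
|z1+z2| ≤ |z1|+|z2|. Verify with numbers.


|z1| = sqrt(4.2^2 + 8.9^2) = sqrt(96.85) = 9.8412
|z2| = sqrt((-2.7)^2 + (-2.2)^2) = sqrt(12.13) = 3.4828
z1+z2 = 1.5000 + 6.7000i
|z1+z2| = sqrt(47.14) = 6.8659
|z1|+|z2| = 9.8412 + 3.4828 = 13.3240

|z1+z2| = 6.8659 ≤ |z1|+|z2| = 13.3240 (verified)


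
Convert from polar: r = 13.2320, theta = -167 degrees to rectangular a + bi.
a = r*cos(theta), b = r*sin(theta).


a = 13.2320*cos(-167°) = 13.2320*(-0.97437) = -12.8929
b = 13.2320*sin(-167°) = 13.2320*(-0.224951) = -2.9766

-12.8929 - 2.9766i


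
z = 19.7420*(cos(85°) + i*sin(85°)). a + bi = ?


a = 19.7420*cos(85°) = 19.7420*0.087156 = 1.7206
b = 19.7420*sin(85°) = 19.7420*0.996195 = 19.6669

1.7206 + 19.6669i


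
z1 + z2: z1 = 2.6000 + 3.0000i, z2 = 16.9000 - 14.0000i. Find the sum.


Real: 2.6 + 16.9 = 19.5
Imag: 3 - 14 = -11

19.5000 - 11.0000i


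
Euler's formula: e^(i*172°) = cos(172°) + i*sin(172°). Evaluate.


cos(172°) = -0.9903
sin(172°) = 0.1392

e^(i*172°) = -0.9903 + 0.1392i


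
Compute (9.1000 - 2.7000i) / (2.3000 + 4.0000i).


Conjugate of z2 = 2.3000 - 4.0000i
Numerator: (9.1000 - 2.7000i)(2.3000 - 4.0000i) = 10.1300 - 42.6100i
Denominator: 2.3^2 + 4^2 = 21.29
Result = (10.1300 - 42.6100i)/21.29

0.4758 - 2.0014i


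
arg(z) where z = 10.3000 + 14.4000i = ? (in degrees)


Re = 10.3, Im = 14.4
arg = atan2(14.4, 10.3) = 54.4247 degrees

arg(z) = 54.4247 degrees


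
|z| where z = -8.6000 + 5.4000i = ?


|z| = sqrt((-8.6)^2 + 5.4^2) = sqrt(73.96 + 29.16) = sqrt(103.12) = 10.1548

|z| = 10.1548


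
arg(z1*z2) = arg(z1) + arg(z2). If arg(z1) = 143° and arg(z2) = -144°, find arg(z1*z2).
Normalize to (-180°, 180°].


arg(z1*z2) = 143° - 144° = -1°
Normalized to (-180°, 180°]: -1°

-1°


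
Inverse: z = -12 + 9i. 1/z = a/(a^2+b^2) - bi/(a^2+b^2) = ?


|z|^2 = 144+81 = 225
1/z = (-12 - 9i)/225

1/z = -0.0533 - 0.0400i


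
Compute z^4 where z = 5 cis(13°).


r^4 = 5^4 = 625
n*theta = 4*13° = 52° = 52° (mod 360)
a = 625*cos(52°) = 384.7884
b = 625*sin(52°) = 492.5067

625 cis(52°) = 384.7884 + 492.5067i


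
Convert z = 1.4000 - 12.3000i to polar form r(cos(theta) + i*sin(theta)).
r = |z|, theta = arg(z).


r = sqrt(1.96+151.29) = sqrt(153.25) = 12.3794
theta = atan2(-12.3, 1.4) = -83.5065 degrees

r = 12.3794, theta = -83.5065 degrees


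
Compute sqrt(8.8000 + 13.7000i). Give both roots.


|z| = sqrt(77.44+187.69) = 16.2828
sqrt((|z|+a)/2) = sqrt((16.2828+8.8)/2) = sqrt(12.5414) = 3.5414
sqrt((|z|-a)/2) = sqrt((16.2828-8.8)/2) = sqrt(3.7414) = 1.9343

±(3.5414 + 1.9343i) i.e. 3.5414 + 1.9343i and -3.5414 - 1.9343i


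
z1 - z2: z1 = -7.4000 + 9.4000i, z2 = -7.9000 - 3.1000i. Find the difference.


Real: -7.4 + 7.9 = 0.5
Imag: 9.4 + 3.1 = 12.5

0.5000 + 12.5000i


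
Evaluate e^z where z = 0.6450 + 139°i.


e^0.6450 = 1.9060
cos(139°) = -0.7547
sin(139°) = 0.656059
Real = 1.9060*(-0.7547) = -1.4385
Imag = 1.9060*0.656059 = 1.2504

-1.4385 + 1.2504i


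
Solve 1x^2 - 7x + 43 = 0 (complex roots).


disc = (-7)^2 - 4*1*43 = 49 - 172 = -123
sqrt(|disc|) = sqrt(123) = 11.0905
Real part = 7/(2*1) = 3.5000
Imag part = 11.0905/(2*1) = 5.5453

3.5000 ± 5.5453i


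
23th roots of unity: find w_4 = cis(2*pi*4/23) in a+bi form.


Angle = 360*4/23 = 62.6087°
a = cos(62.6087°) = 0.4601
b = sin(62.6087°) = 0.8879

0.4601 + 0.8879i


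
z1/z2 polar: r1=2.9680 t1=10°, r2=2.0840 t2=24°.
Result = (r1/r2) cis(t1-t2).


r = 2.9680 / 2.0840 = 1.4242
theta = 10° - 24° = -14° = 346° (mod 360)

1.4242 cis(346°)


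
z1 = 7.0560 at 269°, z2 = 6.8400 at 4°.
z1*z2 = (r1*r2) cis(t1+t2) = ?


r = 7.0560 * 6.8400 = 48.2630
theta = 269° + 4° = 273° = 273° (mod 360)

48.2630 cis(273°)


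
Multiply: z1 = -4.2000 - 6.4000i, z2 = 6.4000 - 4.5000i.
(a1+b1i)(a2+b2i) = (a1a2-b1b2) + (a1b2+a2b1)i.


Real = -4.2*6.4 - (-6.4)*(-4.5) = -26.88 - 28.8 = -55.68
Imag = -4.2*(-4.5) + 6.4*(-6.4) = 18.9 - (40.96) = -22.06

-55.6800 - 22.0600i


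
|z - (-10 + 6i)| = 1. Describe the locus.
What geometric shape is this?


|z - z0| = r is a circle with center z0 and radius r.
Center = (-10, 6), radius = 1

Circle with center (-10, 6) and radius 1


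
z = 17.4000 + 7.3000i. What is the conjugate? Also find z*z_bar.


z_bar = 17.4000 - 7.3000i
z*z_bar = 17.4^2 + 7.3^2 = 302.76 + 53.29 = 356.05

z_bar = 17.4000 - 7.3000i, z*z_bar = 356.05


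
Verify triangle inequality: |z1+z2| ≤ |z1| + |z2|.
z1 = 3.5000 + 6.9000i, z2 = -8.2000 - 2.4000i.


|z1| = sqrt(3.5^2 + 6.9^2) = sqrt(59.86) = 7.7369
|z2| = sqrt((-8.2)^2 + (-2.4)^2) = sqrt(73) = 8.5440
z1+z2 = -4.7000 + 4.5000i
|z1+z2| = sqrt(42.34) = 6.5069
|z1|+|z2| = 7.7369 + 8.5440 = 16.2809

|z1+z2| = 6.5069 ≤ |z1|+|z2| = 16.2809 (verified)


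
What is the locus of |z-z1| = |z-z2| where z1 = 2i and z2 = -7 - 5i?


Equal distances means the locus is the perpendicular bisector of z1 and z2.
Midpoint = ((0+(-7))/2, (2+(-5))/2) = (-3.5000, -1.5000)

Perpendicular bisector through (-3.5000, -1.5000)


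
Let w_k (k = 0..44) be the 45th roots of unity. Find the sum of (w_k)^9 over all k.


The roots are w_k = w^k with w = e^(2*pi*i/45), and (w^k)^9 = (w^9)^k.
So S = 1 + u + u^2 + ... + u^(44) with u = w^9.
9 = 0*45 + 9, so 9 is not a multiple of 45: u = w^9 ≠ 1 (w is a primitive 45th root), while u^45 = (w^45)^9 = 1.
Geometric series: S = (1 - u^45)/(1 - u) = (1 - 1)/(1 - u) = 0

S = 0


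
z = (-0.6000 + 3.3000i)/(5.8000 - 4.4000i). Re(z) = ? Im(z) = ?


Multiply by conjugate: (-0.6000 + 3.3000i)(5.8000 + 4.4000i) / (5.8^2 + (-4.4)^2)
Numerator real = -0.6*5.8 + 3.3*(-4.4) = -18
Numerator imag = 3.3*5.8 - (-0.6)*(-4.4) = 16.5
Denominator = 53
Re(z) = -18/53 = -0.3396
Im(z) = 16.5/53 = 0.3113

Re(z) = -0.3396, Im(z) = 0.3113


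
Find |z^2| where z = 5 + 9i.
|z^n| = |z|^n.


|z| = sqrt(25+81) = sqrt(106) = 10.2956
|z^2| = |z|^2 = (sqrt(106))^2 = 106

|z^2| = 106


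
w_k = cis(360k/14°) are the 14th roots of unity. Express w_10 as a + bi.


Angle = 360*10/14 = 257.1429°
a = cos(257.1429°) = -0.2225
b = sin(257.1429°) = -0.9749

-0.2225 - 0.9749i


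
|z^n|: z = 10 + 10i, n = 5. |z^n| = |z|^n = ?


|z| = sqrt(100+100) = sqrt(200) = 14.1421
|z^5| = |z|^5 = (sqrt(200))^5 = 200^2 * sqrt(200) = 40000*sqrt(200)

|z^5| = 40000*sqrt(200) ≈ 565685.4249


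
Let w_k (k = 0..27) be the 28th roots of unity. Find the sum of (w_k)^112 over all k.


The roots are w_k = w^k with w = e^(2*pi*i/28), and (w^k)^112 = (w^112)^k.
So S = 1 + u + u^2 + ... + u^(27) with u = w^112.
112 = 4*28 + 0, so 112 is a multiple of 28 and u = (w^28)^4 = 1.
Every one of the 28 terms equals 1: S = 28

S = 28


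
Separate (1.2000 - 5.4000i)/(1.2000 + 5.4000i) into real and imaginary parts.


Multiply by conjugate: (1.2000 - 5.4000i)(1.2000 - 5.4000i) / (1.2^2 + 5.4^2)
Numerator real = 1.2*1.2 - (5.4)*5.4 = -27.72
Numerator imag = -5.4*1.2 - 1.2*5.4 = -12.96
Denominator = 30.6
Re(z) = -27.72/30.6 = -0.9059
Im(z) = -12.96/30.6 = -0.4235

Re(z) = -0.9059, Im(z) = -0.4235


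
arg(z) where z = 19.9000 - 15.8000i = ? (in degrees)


Re = 19.9, Im = -15.8
arg = atan2(-15.8, 19.9) = -38.4485 degrees

arg(z) = -38.4485 degrees


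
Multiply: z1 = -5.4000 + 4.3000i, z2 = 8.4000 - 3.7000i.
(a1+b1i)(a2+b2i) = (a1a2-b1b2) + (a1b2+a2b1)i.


Real = -5.4*8.4 - 4.3*(-3.7) = -45.36 - (-15.91) = -29.45
Imag = -5.4*(-3.7) + 8.4*4.3 = 19.98 + 36.12 = 56.1

-29.4500 + 56.1000i


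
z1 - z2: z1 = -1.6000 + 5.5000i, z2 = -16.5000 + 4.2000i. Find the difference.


Real: -1.6 + 16.5 = 14.9
Imag: 5.5 - 4.2 = 1.3

14.9000 + 1.3000i


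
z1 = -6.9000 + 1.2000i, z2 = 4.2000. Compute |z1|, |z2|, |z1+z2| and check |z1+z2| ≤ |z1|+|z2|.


|z1| = sqrt((-6.9)^2 + 1.2^2) = sqrt(49.05) = 7.0036
|z2| = sqrt(4.2^2 + 0^2) = sqrt(17.64) = 4.2000
z1+z2 = -2.7000 + 1.2000i
|z1+z2| = sqrt(8.73) = 2.9547
|z1|+|z2| = 7.0036 + 4.2000 = 11.2036

|z1+z2| = 2.9547 ≤ |z1|+|z2| = 11.2036 (verified)


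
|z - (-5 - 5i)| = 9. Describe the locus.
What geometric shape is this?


|z - z0| = r is a circle with center z0 and radius r.
Center = (-5, -5), radius = 9

Circle with center (-5, -5) and radius 9


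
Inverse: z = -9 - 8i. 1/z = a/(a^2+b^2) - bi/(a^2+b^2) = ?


|z|^2 = 81+64 = 145
1/z = (-9 + 8i)/145

1/z = -0.0621 + 0.0552i


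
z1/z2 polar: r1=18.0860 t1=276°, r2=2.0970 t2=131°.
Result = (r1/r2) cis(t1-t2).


r = 18.0860 / 2.0970 = 8.6247
theta = 276° - 131° = 145° = 145° (mod 360)

8.6247 cis(145°)


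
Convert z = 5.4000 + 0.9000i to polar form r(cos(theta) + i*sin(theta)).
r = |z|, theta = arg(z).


r = sqrt(29.16+0.81) = sqrt(29.97) = 5.4745
theta = atan2(0.9, 5.4) = 9.4623 degrees

r = 5.4745, theta = 9.4623 degrees


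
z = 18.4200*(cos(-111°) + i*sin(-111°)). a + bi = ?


a = 18.4200*cos(-111°) = 18.4200*(-0.358368) = -6.6011
b = 18.4200*sin(-111°) = 18.4200*(-0.9335804) = -17.1966

-6.6011 - 17.1966i


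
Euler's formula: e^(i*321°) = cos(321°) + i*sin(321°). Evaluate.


cos(321°) = 0.7771
sin(321°) = -0.6293

e^(i*321°) = 0.7771 - 0.6293i


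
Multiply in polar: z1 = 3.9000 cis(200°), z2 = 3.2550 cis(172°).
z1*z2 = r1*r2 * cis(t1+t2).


r = 3.9000 * 3.2550 = 12.6945
theta = 200° + 172° = 372° = 12° (mod 360)

12.6945 cis(12°)


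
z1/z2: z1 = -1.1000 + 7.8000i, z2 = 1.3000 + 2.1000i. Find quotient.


Conjugate of z2 = 1.3000 - 2.1000i
Numerator: (-1.1000 + 7.8000i)(1.3000 - 2.1000i) = 14.9500 + 12.4500i
Denominator: 1.3^2 + 2.1^2 = 6.1
Result = (14.9500 + 12.4500i)/6.1

2.4508 + 2.0410i


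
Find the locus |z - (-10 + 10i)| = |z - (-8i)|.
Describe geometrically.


Equal distances means the locus is the perpendicular bisector of z1 and z2.
Midpoint = ((-10+0)/2, (10+(-8))/2) = (-5.0000, 1.0000)

Perpendicular bisector through (-5.0000, 1.0000)


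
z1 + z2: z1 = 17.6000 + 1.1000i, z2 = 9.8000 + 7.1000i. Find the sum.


Real: 17.6 + 9.8 = 27.4
Imag: 1.1 + 7.1 = 8.2

27.4000 + 8.2000i


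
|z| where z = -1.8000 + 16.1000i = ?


|z| = sqrt((-1.8)^2 + 16.1^2) = sqrt(3.24 + 259.21) = sqrt(262.45) = 16.2003

|z| = 16.2003


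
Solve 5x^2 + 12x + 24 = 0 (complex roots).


disc = 12^2 - 4*5*24 = 144 - 480 = -336
sqrt(|disc|) = sqrt(336) = 18.3303
Real part = -12/(2*5) = -1.2000
Imag part = 18.3303/(2*5) = 1.8330

-1.2000 ± 1.8330i


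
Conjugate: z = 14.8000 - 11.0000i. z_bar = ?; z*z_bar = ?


z_bar = 14.8000 + 11.0000i
z*z_bar = 14.8^2 + (-11)^2 = 219.04 + 121 = 340.04

z_bar = 14.8000 + 11.0000i, z*z_bar = 340.04


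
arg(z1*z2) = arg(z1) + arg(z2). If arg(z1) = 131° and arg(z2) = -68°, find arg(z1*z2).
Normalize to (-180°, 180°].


arg(z1*z2) = 131° - 68° = 63°
Normalized to (-180°, 180°]: 63°

63°


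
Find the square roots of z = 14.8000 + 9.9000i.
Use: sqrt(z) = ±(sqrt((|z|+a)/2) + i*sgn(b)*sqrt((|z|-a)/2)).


|z| = sqrt(219.04+98.01) = 17.8059
sqrt((|z|+a)/2) = sqrt((17.8059+14.8)/2) = sqrt(16.3029) = 4.0377
sqrt((|z|-a)/2) = sqrt((17.8059-14.8)/2) = sqrt(1.5029) = 1.2259

±(4.0377 + 1.2259i) i.e. 4.0377 + 1.2259i and -4.0377 - 1.2259i


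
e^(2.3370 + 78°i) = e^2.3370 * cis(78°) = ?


e^2.3370 = 10.3501
cos(78°) = 0.20791
sin(78°) = 0.97815
Real = 10.3501*0.20791 = 2.1519
Imag = 10.3501*0.97815 = 10.1240

2.1519 + 10.1240i


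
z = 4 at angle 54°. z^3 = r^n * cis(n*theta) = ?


r^3 = 4^3 = 64
n*theta = 3*54° = 162° = 162° (mod 360)
a = 64*cos(162°) = -60.8676
b = 64*sin(162°) = 19.7771

64 cis(162°) = -60.8676 + 19.7771i


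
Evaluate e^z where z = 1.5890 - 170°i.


e^1.5890 = 4.8988
cos(-170°) = -0.98481
sin(-170°) = -0.17365
Real = 4.8988*(-0.98481) = -4.8244
Imag = 4.8988*(-0.17365) = -0.8507

-4.8244 - 0.8507i


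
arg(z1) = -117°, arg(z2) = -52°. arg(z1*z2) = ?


arg(z1*z2) = -117° - 52° = -169°
Normalized to (-180°, 180°]: -169°

-169°


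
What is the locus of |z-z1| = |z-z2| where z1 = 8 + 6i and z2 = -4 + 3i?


Equal distances means the locus is the perpendicular bisector of z1 and z2.
Midpoint = ((8+(-4))/2, (6+3)/2) = (2.0000, 4.5000)

Perpendicular bisector through (2.0000, 4.5000)


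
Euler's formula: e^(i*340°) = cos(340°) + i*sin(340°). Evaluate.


cos(340°) = 0.9397
sin(340°) = -0.3420

e^(i*340°) = 0.9397 - 0.3420i


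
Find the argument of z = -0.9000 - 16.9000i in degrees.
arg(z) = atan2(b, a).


Re = -0.9, Im = -16.9
arg = atan2(-16.9, -0.9) = -93.0484 degrees

arg(z) = -93.0484 degrees


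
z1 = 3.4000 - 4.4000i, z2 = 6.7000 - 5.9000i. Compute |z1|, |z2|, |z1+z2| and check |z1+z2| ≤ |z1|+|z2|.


|z1| = sqrt(3.4^2 + (-4.4)^2) = sqrt(30.92) = 5.5606
|z2| = sqrt(6.7^2 + (-5.9)^2) = sqrt(79.7) = 8.9275
z1+z2 = 10.1000 - 10.3000i
|z1+z2| = sqrt(208.1) = 14.4257
|z1|+|z2| = 5.5606 + 8.9275 = 14.4881

|z1+z2| = 14.4257 ≤ |z1|+|z2| = 14.4881 (verified)


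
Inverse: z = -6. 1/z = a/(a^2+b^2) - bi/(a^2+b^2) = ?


|z|^2 = 36+0 = 36
1/z = (-6 - 0i)/36

1/z = -0.1667 + 0i


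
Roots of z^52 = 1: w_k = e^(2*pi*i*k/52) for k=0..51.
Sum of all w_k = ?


The sum of all 52th roots of unity is 0.
Geometric series: (1 - w^52)/(1 - w) = (1-1)/(1-w) = 0 since w^52 = 1, w ≠ 1.
Alternatively: coefficient of z^51 in z^52 - 1 is 0.

0


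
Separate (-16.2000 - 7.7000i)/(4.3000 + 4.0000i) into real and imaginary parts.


Multiply by conjugate: (-16.2000 - 7.7000i)(4.3000 - 4.0000i) / (4.3^2 + 4^2)
Numerator real = -16.2*4.3 - (7.7)*4 = -100.46
Numerator imag = -7.7*4.3 - (-16.2)*4 = 31.69
Denominator = 34.49
Re(z) = -100.46/34.49 = -2.9127
Im(z) = 31.69/34.49 = 0.9188

Re(z) = -2.9127, Im(z) = 0.9188


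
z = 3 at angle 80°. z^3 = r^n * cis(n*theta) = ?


r^3 = 3^3 = 27
n*theta = 3*80° = 240° = 240° (mod 360)
a = 27*cos(240°) = -13.5000
b = 27*sin(240°) = -23.3827

27 cis(240°) = -13.5000 - 23.3827i


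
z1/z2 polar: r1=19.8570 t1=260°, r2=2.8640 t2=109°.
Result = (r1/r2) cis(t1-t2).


r = 19.8570 / 2.8640 = 6.9333
theta = 260° - 109° = 151° = 151° (mod 360)

6.9333 cis(151°)


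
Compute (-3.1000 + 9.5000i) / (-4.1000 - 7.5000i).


Conjugate of z2 = -4.1000 + 7.5000i
Numerator: (-3.1000 + 9.5000i)(-4.1000 + 7.5000i) = -58.5400 - 62.2000i
Denominator: (-4.1)^2 + (-7.5)^2 = 73.06
Result = (-58.5400 - 62.2000i)/73.06

-0.8013 - 0.8514i


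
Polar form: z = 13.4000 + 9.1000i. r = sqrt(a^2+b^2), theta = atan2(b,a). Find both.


r = sqrt(179.56+82.81) = sqrt(262.37) = 16.1978
theta = atan2(9.1, 13.4) = 34.1806 degrees

r = 16.1978, theta = 34.1806 degrees


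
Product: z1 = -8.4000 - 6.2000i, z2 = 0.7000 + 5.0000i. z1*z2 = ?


Real = -8.4*0.7 - (-6.2)*5 = -5.88 - (-31) = 25.12
Imag = -8.4*5 + 0.7*(-6.2) = -42 - (4.34) = -46.34

25.1200 - 46.3400i


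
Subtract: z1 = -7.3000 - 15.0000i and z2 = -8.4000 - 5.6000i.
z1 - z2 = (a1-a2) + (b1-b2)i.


Real: -7.3 + 8.4 = 1.1
Imag: -15 + 5.6 = -9.4

1.1000 - 9.4000i


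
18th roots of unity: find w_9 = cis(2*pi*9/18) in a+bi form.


Angle = 360*9/18 = 180°
a = cos(180°) = -1.0000
b = sin(180°) = 0

-1.0000 + 0i


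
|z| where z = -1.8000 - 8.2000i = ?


|z| = sqrt((-1.8)^2 + (-8.2)^2) = sqrt(3.24 + 67.24) = sqrt(70.48) = 8.3952

|z| = 8.3952


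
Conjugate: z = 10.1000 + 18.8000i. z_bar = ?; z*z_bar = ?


z_bar = 10.1000 - 18.8000i
z*z_bar = 10.1^2 + 18.8^2 = 102.01 + 353.44 = 455.45

z_bar = 10.1000 - 18.8000i, z*z_bar = 455.45


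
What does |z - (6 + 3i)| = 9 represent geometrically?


|z - z0| = r is a circle with center z0 and radius r.
Center = (6, 3), radius = 9

Circle with center (6, 3) and radius 9


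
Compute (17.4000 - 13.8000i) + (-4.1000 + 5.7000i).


Real: 17.4 - 4.1 = 13.3
Imag: -13.8 + 5.7 = -8.1

13.3000 - 8.1000i


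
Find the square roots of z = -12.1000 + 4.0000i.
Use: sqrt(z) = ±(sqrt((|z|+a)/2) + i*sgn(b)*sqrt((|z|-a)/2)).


|z| = sqrt(146.41+16) = 12.7440
sqrt((|z|+a)/2) = sqrt((12.7440+(-12.1))/2) = sqrt(0.3220) = 0.5675
sqrt((|z|-a)/2) = sqrt((12.7440-(-12.1))/2) = sqrt(12.4220) = 3.5245

±(0.5675 + 3.5245i) i.e. 0.5675 + 3.5245i and -0.5675 - 3.5245i


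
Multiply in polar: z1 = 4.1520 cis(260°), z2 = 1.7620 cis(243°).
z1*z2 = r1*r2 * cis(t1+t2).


r = 4.1520 * 1.7620 = 7.3158
theta = 260° + 243° = 503° = 143° (mod 360)

7.3158 cis(143°)


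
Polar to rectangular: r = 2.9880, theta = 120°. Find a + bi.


a = 2.9880*cos(120°) = 2.9880*(-0.5) = -1.4940
b = 2.9880*sin(120°) = 2.9880*0.86603 = 2.5877

-1.4940 + 2.5877i


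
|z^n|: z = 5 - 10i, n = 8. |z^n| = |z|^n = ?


|z| = sqrt(25+100) = sqrt(125) = 11.1803
|z^8| = |z|^8 = (sqrt(125))^8 = 125^4 = 244140625

|z^8| = 244140625


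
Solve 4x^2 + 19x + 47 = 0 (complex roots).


disc = 19^2 - 4*4*47 = 361 - 752 = -391
sqrt(|disc|) = sqrt(391) = 19.7737
Real part = -19/(2*4) = -2.3750
Imag part = 19.7737/(2*4) = 2.4717

-2.3750 ± 2.4717i


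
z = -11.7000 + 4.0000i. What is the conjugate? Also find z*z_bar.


z_bar = -11.7000 - 4.0000i
z*z_bar = (-11.7)^2 + 4^2 = 136.89 + 16 = 152.89

z_bar = -11.7000 - 4.0000i, z*z_bar = 152.89


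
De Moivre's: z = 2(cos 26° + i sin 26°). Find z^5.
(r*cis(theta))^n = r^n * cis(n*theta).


r^5 = 2^5 = 32
n*theta = 5*26° = 130° = 130° (mod 360)
a = 32*cos(130°) = -20.5692
b = 32*sin(130°) = 24.5134

32 cis(130°) = -20.5692 + 24.5134i


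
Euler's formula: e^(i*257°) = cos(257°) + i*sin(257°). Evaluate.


cos(257°) = -0.2250
sin(257°) = -0.9744

e^(i*257°) = -0.2250 - 0.9744i


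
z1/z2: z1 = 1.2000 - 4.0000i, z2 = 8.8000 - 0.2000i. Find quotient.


Conjugate of z2 = 8.8000 + 0.2000i
Numerator: (1.2000 - 4.0000i)(8.8000 + 0.2000i) = 11.3600 - 34.9600i
Denominator: 8.8^2 + (-0.2)^2 = 77.48
Result = (11.3600 - 34.9600i)/77.48

0.1466 - 0.4512i


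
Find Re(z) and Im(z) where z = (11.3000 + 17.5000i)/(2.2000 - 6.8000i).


Multiply by conjugate: (11.3000 + 17.5000i)(2.2000 + 6.8000i) / (2.2^2 + (-6.8)^2)
Numerator real = 11.3*2.2 + 17.5*(-6.8) = -94.14
Numerator imag = 17.5*2.2 - 11.3*(-6.8) = 115.34
Denominator = 51.08
Re(z) = -94.14/51.08 = -1.8430
Im(z) = 115.34/51.08 = 2.2580

Re(z) = -1.8430, Im(z) = 2.2580


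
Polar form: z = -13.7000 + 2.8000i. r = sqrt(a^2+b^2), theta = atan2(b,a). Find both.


r = sqrt(187.69+7.84) = sqrt(195.53) = 13.9832
theta = atan2(2.8, -13.7) = 168.4490 degrees

r = 13.9832, theta = 168.4490 degrees


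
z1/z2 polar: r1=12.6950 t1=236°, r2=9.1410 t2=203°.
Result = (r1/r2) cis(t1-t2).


r = 12.6950 / 9.1410 = 1.3888
theta = 236° - 203° = 33° = 33° (mod 360)

1.3888 cis(33°)


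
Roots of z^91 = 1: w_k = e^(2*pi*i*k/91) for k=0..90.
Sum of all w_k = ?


The sum of all 91th roots of unity is 0.
Geometric series: (1 - w^91)/(1 - w) = (1-1)/(1-w) = 0 since w^91 = 1, w ≠ 1.
Alternatively: coefficient of z^90 in z^91 - 1 is 0.

0


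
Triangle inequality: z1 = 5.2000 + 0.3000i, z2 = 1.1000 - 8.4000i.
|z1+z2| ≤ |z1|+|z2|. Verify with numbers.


|z1| = sqrt(5.2^2 + 0.3^2) = sqrt(27.13) = 5.2086
|z2| = sqrt(1.1^2 + (-8.4)^2) = sqrt(71.77) = 8.4717
z1+z2 = 6.3000 - 8.1000i
|z1+z2| = sqrt(105.3) = 10.2616
|z1|+|z2| = 5.2086 + 8.4717 = 13.6803

|z1+z2| = 10.2616 ≤ |z1|+|z2| = 13.6803 (verified)


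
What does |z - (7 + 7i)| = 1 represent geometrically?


|z - z0| = r is a circle with center z0 and radius r.
Center = (7, 7), radius = 1

Circle with center (7, 7) and radius 1


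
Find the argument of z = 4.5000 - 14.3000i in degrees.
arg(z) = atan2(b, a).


Re = 4.5, Im = -14.3
arg = atan2(-14.3, 4.5) = -72.5320 degrees

arg(z) = -72.5320 degrees


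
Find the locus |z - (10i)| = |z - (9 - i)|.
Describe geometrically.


Equal distances means the locus is the perpendicular bisector of z1 and z2.
Midpoint = ((0+9)/2, (10+(-1))/2) = (4.5000, 4.5000)

Perpendicular bisector through (4.5000, 4.5000)


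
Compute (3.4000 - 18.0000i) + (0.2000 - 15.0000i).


Real: 3.4 + 0.2 = 3.6
Imag: -18 - 15 = -33

3.6000 - 33.0000i


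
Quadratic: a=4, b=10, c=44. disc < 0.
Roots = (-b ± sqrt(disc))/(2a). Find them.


disc = 10^2 - 4*4*44 = 100 - 704 = -604
sqrt(|disc|) = sqrt(604) = 24.5764
Real part = -10/(2*4) = -1.2500
Imag part = 24.5764/(2*4) = 3.0721

-1.2500 ± 3.0721i


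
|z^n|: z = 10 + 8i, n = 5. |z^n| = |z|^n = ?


|z| = sqrt(100+64) = sqrt(164) = 12.8062
|z^5| = |z|^5 = (sqrt(164))^5 = 164^2 * sqrt(164) = 26896*sqrt(164)

|z^5| = 26896*sqrt(164) ≈ 344436.8590


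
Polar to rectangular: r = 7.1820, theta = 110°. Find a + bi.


a = 7.1820*cos(110°) = 7.1820*(-0.34202) = -2.4564
b = 7.1820*sin(110°) = 7.1820*0.9397 = 6.7489

-2.4564 + 6.7489i


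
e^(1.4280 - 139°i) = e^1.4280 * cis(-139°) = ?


e^1.4280 = 4.1704
cos(-139°) = -0.7547
sin(-139°) = -0.65606
Real = 4.1704*(-0.7547) = -3.1474
Imag = 4.1704*(-0.65606) = -2.7360

-3.1474 - 2.7360i


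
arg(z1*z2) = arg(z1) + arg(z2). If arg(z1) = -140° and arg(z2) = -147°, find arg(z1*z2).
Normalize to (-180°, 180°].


arg(z1*z2) = -140° - 147° = -287°
Normalized to (-180°, 180°]: 73°

73°


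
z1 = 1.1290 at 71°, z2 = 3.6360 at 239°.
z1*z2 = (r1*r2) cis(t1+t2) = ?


r = 1.1290 * 3.6360 = 4.1050
theta = 71° + 239° = 310° = 310° (mod 360)

4.1050 cis(310°)


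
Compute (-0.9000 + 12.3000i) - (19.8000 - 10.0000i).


Real: -0.9 - 19.8 = -20.7
Imag: 12.3 + 10 = 22.3

-20.7000 + 22.3000i


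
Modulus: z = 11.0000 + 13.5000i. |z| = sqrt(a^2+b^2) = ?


|z| = sqrt(11^2 + 13.5^2) = sqrt(121 + 182.25) = sqrt(303.25) = 17.4141

|z| = 17.4141


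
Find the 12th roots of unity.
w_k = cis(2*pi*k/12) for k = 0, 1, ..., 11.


The 12th roots of unity are cis(360k/12°) for k=0..11
Angle step = 360/12 = 30°
Primitive root: cis(30°)
Primitive root = 0.8660 + 0.5000i

12 roots at angles: 0°, 30°, 60°, 90°, 120°, 150°, 180°, 210°, 240°, 270°, 300°, 330°


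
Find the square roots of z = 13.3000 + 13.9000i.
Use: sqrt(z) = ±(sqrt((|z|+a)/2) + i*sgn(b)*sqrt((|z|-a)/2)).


|z| = sqrt(176.89+193.21) = 19.2380
sqrt((|z|+a)/2) = sqrt((19.2380+13.3)/2) = sqrt(16.2690) = 4.0335
sqrt((|z|-a)/2) = sqrt((19.2380-13.3)/2) = sqrt(2.9690) = 1.7231

±(4.0335 + 1.7231i) i.e. 4.0335 + 1.7231i and -4.0335 - 1.7231i


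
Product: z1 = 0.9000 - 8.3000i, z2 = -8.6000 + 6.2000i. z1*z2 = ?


Real = 0.9*(-8.6) - (-8.3)*6.2 = -7.74 - (-51.46) = 43.72
Imag = 0.9*6.2 - (8.6)*(-8.3) = 5.58 + 71.38 = 76.96

43.7200 + 76.9600i


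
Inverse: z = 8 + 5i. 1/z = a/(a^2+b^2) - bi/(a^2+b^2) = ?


|z|^2 = 64+25 = 89
1/z = (8 - 5i)/89

1/z = 0.0899 - 0.0562i


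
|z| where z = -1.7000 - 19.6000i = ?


|z| = sqrt((-1.7)^2 + (-19.6)^2) = sqrt(2.89 + 384.16) = sqrt(387.05) = 19.6736

|z| = 19.6736


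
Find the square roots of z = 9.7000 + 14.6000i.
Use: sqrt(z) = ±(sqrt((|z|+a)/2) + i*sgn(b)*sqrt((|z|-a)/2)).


|z| = sqrt(94.09+213.16) = 17.5285
sqrt((|z|+a)/2) = sqrt((17.5285+9.7)/2) = sqrt(13.6143) = 3.6898
sqrt((|z|-a)/2) = sqrt((17.5285-9.7)/2) = sqrt(3.9143) = 1.9785

±(3.6898 + 1.9785i) i.e. 3.6898 + 1.9785i and -3.6898 - 1.9785i


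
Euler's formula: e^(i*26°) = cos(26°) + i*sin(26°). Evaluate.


cos(26°) = 0.8988
sin(26°) = 0.4384

e^(i*26°) = 0.8988 + 0.4384i


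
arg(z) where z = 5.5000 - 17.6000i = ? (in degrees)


Re = 5.5, Im = -17.6
arg = atan2(-17.6, 5.5) = -72.6460 degrees

arg(z) = -72.6460 degrees


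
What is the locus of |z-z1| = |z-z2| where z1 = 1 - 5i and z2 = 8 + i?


Equal distances means the locus is the perpendicular bisector of z1 and z2.
Midpoint = ((1+8)/2, (-5+1)/2) = (4.5000, -2.0000)

Perpendicular bisector through (4.5000, -2.0000)


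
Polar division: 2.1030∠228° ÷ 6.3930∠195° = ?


r = 2.1030 / 6.3930 = 0.3290
theta = 228° - 195° = 33° = 33° (mod 360)

0.3290 cis(33°)


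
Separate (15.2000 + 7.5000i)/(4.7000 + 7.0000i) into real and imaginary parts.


Multiply by conjugate: (15.2000 + 7.5000i)(4.7000 - 7.0000i) / (4.7^2 + 7^2)
Numerator real = 15.2*4.7 + 7.5*7 = 123.94
Numerator imag = 7.5*4.7 - 15.2*7 = -71.15
Denominator = 71.09
Re(z) = 123.94/71.09 = 1.7434
Im(z) = -71.15/71.09 = -1.0008

Re(z) = 1.7434, Im(z) = -1.0008


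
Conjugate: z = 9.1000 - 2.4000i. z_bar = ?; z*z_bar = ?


z_bar = 9.1000 + 2.4000i
z*z_bar = 9.1^2 + (-2.4)^2 = 82.81 + 5.76 = 88.57

z_bar = 9.1000 + 2.4000i, z*z_bar = 88.57


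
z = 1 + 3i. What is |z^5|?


|z| = sqrt(1+9) = sqrt(10) = 3.1623
|z^5| = |z|^5 = (sqrt(10))^5 = 10^2 * sqrt(10) = 100*sqrt(10)

|z^5| = 100*sqrt(10) ≈ 316.2278


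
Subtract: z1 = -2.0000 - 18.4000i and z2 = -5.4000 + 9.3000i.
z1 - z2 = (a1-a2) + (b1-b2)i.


Real: -2 + 5.4 = 3.4
Imag: -18.4 - 9.3 = -27.7

3.4000 - 27.7000i


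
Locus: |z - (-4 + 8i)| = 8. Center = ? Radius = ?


|z - z0| = r is a circle with center z0 and radius r.
Center = (-4, 8), radius = 8

Circle with center (-4, 8) and radius 8


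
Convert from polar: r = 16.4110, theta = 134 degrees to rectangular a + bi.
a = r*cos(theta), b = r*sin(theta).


a = 16.4110*cos(134°) = 16.4110*(-0.694658) = -11.4000
b = 16.4110*sin(134°) = 16.4110*0.71934 = 11.8051

-11.4000 + 11.8051i


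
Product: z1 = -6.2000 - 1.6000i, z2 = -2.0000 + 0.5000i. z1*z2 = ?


Real = -6.2*(-2) - (-1.6)*0.5 = 12.4 - (-0.8) = 13.2
Imag = -6.2*0.5 - (2)*(-1.6) = -3.1 + 3.2 = 0.1

13.2000 + 0.1000i


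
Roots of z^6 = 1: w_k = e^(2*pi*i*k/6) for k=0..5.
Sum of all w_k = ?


The sum of all 6th roots of unity is 0.
Geometric series: (1 - w^6)/(1 - w) = (1-1)/(1-w) = 0 since w^6 = 1, w ≠ 1.
Alternatively: coefficient of z^5 in z^6 - 1 is 0.

0


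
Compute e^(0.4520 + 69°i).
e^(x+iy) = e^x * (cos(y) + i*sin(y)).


e^0.4520 = 1.5715
cos(69°) = 0.3584
sin(69°) = 0.93358
Real = 1.5715*0.3584 = 0.5632
Imag = 1.5715*0.93358 = 1.4671

0.5632 + 1.4671i


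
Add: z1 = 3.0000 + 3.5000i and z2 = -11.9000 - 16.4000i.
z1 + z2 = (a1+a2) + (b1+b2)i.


Real: 3 - 11.9 = -8.9
Imag: 3.5 - 16.4 = -12.9

-8.9000 - 12.9000i


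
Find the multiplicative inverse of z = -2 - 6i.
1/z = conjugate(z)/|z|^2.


|z|^2 = 4+36 = 40
1/z = (-2 + 6i)/40

1/z = -0.0500 + 0.1500i


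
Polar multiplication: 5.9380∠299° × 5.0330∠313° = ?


r = 5.9380 * 5.0330 = 29.8860
theta = 299° + 313° = 612° = 252° (mod 360)

29.8860 cis(252°)


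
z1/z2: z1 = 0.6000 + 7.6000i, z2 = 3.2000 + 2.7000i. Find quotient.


Conjugate of z2 = 3.2000 - 2.7000i
Numerator: (0.6000 + 7.6000i)(3.2000 - 2.7000i) = 22.4400 + 22.7000i
Denominator: 3.2^2 + 2.7^2 = 17.53
Result = (22.4400 + 22.7000i)/17.53

1.2801 + 1.2949i


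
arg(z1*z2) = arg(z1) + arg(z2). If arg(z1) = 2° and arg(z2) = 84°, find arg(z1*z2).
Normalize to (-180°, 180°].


arg(z1*z2) = 2° + 84° = 86°
Normalized to (-180°, 180°]: 86°

86°


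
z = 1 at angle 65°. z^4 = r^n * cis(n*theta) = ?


r^4 = 1^4 = 1
n*theta = 4*65° = 260° = 260° (mod 360)
a = 1*cos(260°) = -0.1736
b = 1*sin(260°) = -0.9848

1 cis(260°) = -0.1736 - 0.9848i


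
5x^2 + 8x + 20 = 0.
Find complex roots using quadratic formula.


disc = 8^2 - 4*5*20 = 64 - 400 = -336
sqrt(|disc|) = sqrt(336) = 18.3303
Real part = -8/(2*5) = -0.8000
Imag part = 18.3303/(2*5) = 1.8330

-0.8000 ± 1.8330i


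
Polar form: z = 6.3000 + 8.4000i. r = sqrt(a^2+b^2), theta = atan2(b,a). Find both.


r = sqrt(39.69+70.56) = sqrt(110.25) = 10.5000
theta = atan2(8.4, 6.3) = 53.1301 degrees

r = 10.5000, theta = 53.1301 degrees


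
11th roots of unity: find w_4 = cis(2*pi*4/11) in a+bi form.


Angle = 360*4/11 = 130.9091°
a = cos(130.9091°) = -0.6549
b = sin(130.9091°) = 0.7557

-0.6549 + 0.7557i


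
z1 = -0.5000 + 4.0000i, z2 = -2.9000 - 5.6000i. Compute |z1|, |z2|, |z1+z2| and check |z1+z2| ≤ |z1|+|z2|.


|z1| = sqrt((-0.5)^2 + 4^2) = sqrt(16.25) = 4.0311
|z2| = sqrt((-2.9)^2 + (-5.6)^2) = sqrt(39.77) = 6.3063
z1+z2 = -3.4000 - 1.6000i
|z1+z2| = sqrt(14.12) = 3.7577
|z1|+|z2| = 4.0311 + 6.3063 = 10.3374

|z1+z2| = 3.7577 ≤ |z1|+|z2| = 10.3374 (verified)


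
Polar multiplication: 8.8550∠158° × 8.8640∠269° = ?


r = 8.8550 * 8.8640 = 78.4907
theta = 158° + 269° = 427° = 67° (mod 360)

78.4907 cis(67°)


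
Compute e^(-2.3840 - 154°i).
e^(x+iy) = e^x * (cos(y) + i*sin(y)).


e^-2.3840 = 0.0922
cos(-154°) = -0.8988
sin(-154°) = -0.4384
Real = 0.0922*(-0.8988) = -0.0829
Imag = 0.0922*(-0.4384) = -0.0404

-0.0829 - 0.0404i


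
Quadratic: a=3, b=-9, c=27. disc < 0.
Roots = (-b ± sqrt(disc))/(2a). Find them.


disc = (-9)^2 - 4*3*27 = 81 - 324 = -243
sqrt(|disc|) = sqrt(243) = 15.5885
Real part = 9/(2*3) = 1.5000
Imag part = 15.5885/(2*3) = 2.5981

1.5000 ± 2.5981i


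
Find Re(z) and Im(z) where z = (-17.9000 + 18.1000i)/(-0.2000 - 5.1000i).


Multiply by conjugate: (-17.9000 + 18.1000i)(-0.2000 + 5.1000i) / ((-0.2)^2 + (-5.1)^2)
Numerator real = -17.9*(-0.2) + 18.1*(-5.1) = -88.73
Numerator imag = 18.1*(-0.2) - (-17.9)*(-5.1) = -94.91
Denominator = 26.05
Re(z) = -88.73/26.05 = -3.4061
Im(z) = -94.91/26.05 = -3.6434

Re(z) = -3.4061, Im(z) = -3.6434


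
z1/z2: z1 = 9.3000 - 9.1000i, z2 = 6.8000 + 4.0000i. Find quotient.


Conjugate of z2 = 6.8000 - 4.0000i
Numerator: (9.3000 - 9.1000i)(6.8000 - 4.0000i) = 26.8400 - 99.0800i
Denominator: 6.8^2 + 4^2 = 62.24
Result = (26.8400 - 99.0800i)/62.24

0.4312 - 1.5919i


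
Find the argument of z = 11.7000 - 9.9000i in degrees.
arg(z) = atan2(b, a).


Re = 11.7, Im = -9.9
arg = atan2(-9.9, 11.7) = -40.2364 degrees

arg(z) = -40.2364 degrees


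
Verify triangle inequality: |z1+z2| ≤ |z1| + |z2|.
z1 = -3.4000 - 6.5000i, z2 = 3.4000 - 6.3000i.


|z1| = sqrt((-3.4)^2 + (-6.5)^2) = sqrt(53.81) = 7.3355
|z2| = sqrt(3.4^2 + (-6.3)^2) = sqrt(51.25) = 7.1589
z1+z2 = -12.8000i
|z1+z2| = sqrt(163.84) = 12.8000
|z1|+|z2| = 7.3355 + 7.1589 = 14.4944

|z1+z2| = 12.8000 ≤ |z1|+|z2| = 14.4944 (verified)


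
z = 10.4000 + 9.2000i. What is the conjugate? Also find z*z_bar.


z_bar = 10.4000 - 9.2000i
z*z_bar = 10.4^2 + 9.2^2 = 108.16 + 84.64 = 192.8

z_bar = 10.4000 - 9.2000i, z*z_bar = 192.8


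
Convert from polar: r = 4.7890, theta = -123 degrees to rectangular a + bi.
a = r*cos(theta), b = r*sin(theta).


a = 4.7890*cos(-123°) = 4.7890*(-0.54464) = -2.6083
b = 4.7890*sin(-123°) = 4.7890*(-0.83867) = -4.0164

-2.6083 - 4.0164i


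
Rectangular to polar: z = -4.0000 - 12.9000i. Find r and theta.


r = sqrt(16+166.41) = sqrt(182.41) = 13.5059
theta = atan2(-12.9, -4) = -107.2275 degrees

r = 13.5059, theta = -107.2275 degrees


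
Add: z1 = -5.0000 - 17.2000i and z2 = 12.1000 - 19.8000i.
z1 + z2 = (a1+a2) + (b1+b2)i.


Real: -5 + 12.1 = 7.1
Imag: -17.2 - 19.8 = -37

7.1000 - 37.0000i


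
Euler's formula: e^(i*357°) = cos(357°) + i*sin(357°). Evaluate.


cos(357°) = 0.9986
sin(357°) = -0.0523

e^(i*357°) = 0.9986 - 0.0523i


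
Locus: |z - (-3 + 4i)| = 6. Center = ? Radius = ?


|z - z0| = r is a circle with center z0 and radius r.
Center = (-3, 4), radius = 6

Circle with center (-3, 4) and radius 6


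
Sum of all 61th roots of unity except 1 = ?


With w = e^(2*pi*i/61), all 61 of the 61th roots of unity w^0 = 1, w, ..., w^(60) sum to 0: 1 + w + ... + w^(60) = (1 - w^61)/(1 - w) = 0 since w^61 = 1, w ≠ 1.
Removing the root 1: w + w^2 + ... + w^(60) = 0 - 1 = -1

Sum = -1


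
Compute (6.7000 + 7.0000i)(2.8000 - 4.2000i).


Real = 6.7*2.8 - 7*(-4.2) = 18.76 - (-29.4) = 48.16
Imag = 6.7*(-4.2) + 2.8*7 = -28.14 + 19.6 = -8.54

48.1600 - 8.5400i


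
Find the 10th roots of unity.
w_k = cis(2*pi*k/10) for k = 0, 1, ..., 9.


The 10th roots of unity are cis(360k/10°) for k=0..9
Angle step = 360/10 = 36°
Primitive root: cis(36°)
Primitive root = 0.8090 + 0.5878i

10 roots at angles: 0°, 36°, 72°, 108°, 144°, 180°, 216°, 252°, 288°, 324°


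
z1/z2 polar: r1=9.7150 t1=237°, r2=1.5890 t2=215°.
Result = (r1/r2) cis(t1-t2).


r = 9.7150 / 1.5890 = 6.1139
theta = 237° - 215° = 22° = 22° (mod 360)

6.1139 cis(22°)


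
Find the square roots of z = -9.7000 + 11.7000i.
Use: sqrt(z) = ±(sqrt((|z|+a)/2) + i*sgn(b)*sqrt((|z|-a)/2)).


|z| = sqrt(94.09+136.89) = 15.1980
sqrt((|z|+a)/2) = sqrt((15.1980+(-9.7))/2) = sqrt(2.7490) = 1.6580
sqrt((|z|-a)/2) = sqrt((15.1980-(-9.7))/2) = sqrt(12.4490) = 3.5283

±(1.6580 + 3.5283i) i.e. 1.6580 + 3.5283i and -1.6580 - 3.5283i


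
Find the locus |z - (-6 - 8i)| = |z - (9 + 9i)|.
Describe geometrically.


Equal distances means the locus is the perpendicular bisector of z1 and z2.
Midpoint = ((-6+9)/2, (-8+9)/2) = (1.5000, 0.5000)

Perpendicular bisector through (1.5000, 0.5000)


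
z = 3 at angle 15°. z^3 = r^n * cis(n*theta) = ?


r^3 = 3^3 = 27
n*theta = 3*15° = 45° = 45° (mod 360)
a = 27*cos(45°) = 19.0919
b = 27*sin(45°) = 19.0919

27 cis(45°) = 19.0919 + 19.0919i


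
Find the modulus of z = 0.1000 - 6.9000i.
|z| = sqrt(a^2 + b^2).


|z| = sqrt(0.1^2 + (-6.9)^2) = sqrt(0.01 + 47.61) = sqrt(47.62) = 6.9007

|z| = 6.9007


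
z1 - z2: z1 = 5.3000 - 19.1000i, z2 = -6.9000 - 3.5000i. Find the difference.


Real: 5.3 + 6.9 = 12.2
Imag: -19.1 + 3.5 = -15.6

12.2000 - 15.6000i


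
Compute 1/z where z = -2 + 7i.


|z|^2 = 4+49 = 53
1/z = (-2 - 7i)/53

1/z = -0.0377 - 0.1321i


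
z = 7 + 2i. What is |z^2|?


|z| = sqrt(49+4) = sqrt(53) = 7.2801
|z^2| = |z|^2 = (sqrt(53))^2 = 53

|z^2| = 53


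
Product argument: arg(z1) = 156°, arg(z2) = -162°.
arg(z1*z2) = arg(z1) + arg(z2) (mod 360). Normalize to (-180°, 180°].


arg(z1*z2) = 156° - 162° = -6°
Normalized to (-180°, 180°]: -6°

-6°


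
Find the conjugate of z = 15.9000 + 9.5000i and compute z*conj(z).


z_bar = 15.9000 - 9.5000i
z*z_bar = 15.9^2 + 9.5^2 = 252.81 + 90.25 = 343.06

z_bar = 15.9000 - 9.5000i, z*z_bar = 343.06


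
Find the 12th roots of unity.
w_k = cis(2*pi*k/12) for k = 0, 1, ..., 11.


The 12th roots of unity are cis(360k/12°) for k=0..11
Angle step = 360/12 = 30°
Primitive root: cis(30°)
Primitive root = 0.8660 + 0.5000i

12 roots at angles: 0°, 30°, 60°, 90°, 120°, 150°, 180°, 210°, 240°, 270°, 300°, 330°


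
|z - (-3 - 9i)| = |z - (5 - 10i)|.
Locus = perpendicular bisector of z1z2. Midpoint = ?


Equal distances means the locus is the perpendicular bisector of z1 and z2.
Midpoint = ((-3+5)/2, (-9+(-10))/2) = (1.0000, -9.5000)

Perpendicular bisector through (1.0000, -9.5000)


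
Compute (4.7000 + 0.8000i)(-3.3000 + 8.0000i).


Real = 4.7*(-3.3) - 0.8*8 = -15.51 - 6.4 = -21.91
Imag = 4.7*8 - (3.3)*0.8 = 37.6 - (2.64) = 34.96

-21.9100 + 34.9600i


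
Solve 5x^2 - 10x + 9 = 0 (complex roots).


disc = (-10)^2 - 4*5*9 = 100 - 180 = -80
sqrt(|disc|) = sqrt(80) = 8.9443
Real part = 10/(2*5) = 1.0000
Imag part = 8.9443/(2*5) = 0.8944

1.0000 ± 0.8944i


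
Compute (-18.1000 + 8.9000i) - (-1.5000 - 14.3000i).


Real: -18.1 + 1.5 = -16.6
Imag: 8.9 + 14.3 = 23.2

-16.6000 + 23.2000i


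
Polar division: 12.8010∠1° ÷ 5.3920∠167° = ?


r = 12.8010 / 5.3920 = 2.3741
theta = 1° - 167° = -166° = 194° (mod 360)

2.3741 cis(194°)


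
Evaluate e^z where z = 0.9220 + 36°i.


e^0.9220 = 2.5143
cos(36°) = 0.809
sin(36°) = 0.5878
Real = 2.5143*0.809 = 2.0341
Imag = 2.5143*0.5878 = 1.4779

2.0341 + 1.4779i


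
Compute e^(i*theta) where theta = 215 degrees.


cos(215°) = -0.8192
sin(215°) = -0.5736

e^(i*215°) = -0.8192 - 0.5736i


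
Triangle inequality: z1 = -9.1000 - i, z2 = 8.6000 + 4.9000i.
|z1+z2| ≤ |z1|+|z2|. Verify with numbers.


|z1| = sqrt((-9.1)^2 + (-1)^2) = sqrt(83.81) = 9.1548
|z2| = sqrt(8.6^2 + 4.9^2) = sqrt(97.97) = 9.8980
z1+z2 = -0.5000 + 3.9000i
|z1+z2| = sqrt(15.46) = 3.9319
|z1|+|z2| = 9.1548 + 9.8980 = 19.0528

|z1+z2| = 3.9319 ≤ |z1|+|z2| = 19.0528 (verified)


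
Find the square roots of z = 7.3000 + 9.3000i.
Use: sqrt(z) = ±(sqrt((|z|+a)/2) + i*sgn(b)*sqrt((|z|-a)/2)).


|z| = sqrt(53.29+86.49) = 11.8229
sqrt((|z|+a)/2) = sqrt((11.8229+7.3)/2) = sqrt(9.5614) = 3.0922
sqrt((|z|-a)/2) = sqrt((11.8229-7.3)/2) = sqrt(2.2614) = 1.5038

±(3.0922 + 1.5038i) i.e. 3.0922 + 1.5038i and -3.0922 - 1.5038i


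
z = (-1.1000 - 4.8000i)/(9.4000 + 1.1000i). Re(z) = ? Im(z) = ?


Multiply by conjugate: (-1.1000 - 4.8000i)(9.4000 - 1.1000i) / (9.4^2 + 1.1^2)
Numerator real = -1.1*9.4 - (4.8)*1.1 = -15.62
Numerator imag = -4.8*9.4 - (-1.1)*1.1 = -43.91
Denominator = 89.57
Re(z) = -15.62/89.57 = -0.1744
Im(z) = -43.91/89.57 = -0.4902

Re(z) = -0.1744, Im(z) = -0.4902
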